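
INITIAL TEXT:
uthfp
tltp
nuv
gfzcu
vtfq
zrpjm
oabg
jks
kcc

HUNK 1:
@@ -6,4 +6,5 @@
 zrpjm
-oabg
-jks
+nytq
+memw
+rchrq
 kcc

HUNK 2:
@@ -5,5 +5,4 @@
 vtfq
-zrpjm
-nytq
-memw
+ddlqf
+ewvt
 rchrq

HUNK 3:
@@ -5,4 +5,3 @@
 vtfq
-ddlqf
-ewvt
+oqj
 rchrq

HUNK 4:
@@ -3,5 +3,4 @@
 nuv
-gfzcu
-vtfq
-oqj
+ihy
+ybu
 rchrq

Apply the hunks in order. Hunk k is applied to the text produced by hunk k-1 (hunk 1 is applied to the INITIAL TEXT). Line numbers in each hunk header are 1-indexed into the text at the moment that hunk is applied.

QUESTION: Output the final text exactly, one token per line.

Answer: uthfp
tltp
nuv
ihy
ybu
rchrq
kcc

Derivation:
Hunk 1: at line 6 remove [oabg,jks] add [nytq,memw,rchrq] -> 10 lines: uthfp tltp nuv gfzcu vtfq zrpjm nytq memw rchrq kcc
Hunk 2: at line 5 remove [zrpjm,nytq,memw] add [ddlqf,ewvt] -> 9 lines: uthfp tltp nuv gfzcu vtfq ddlqf ewvt rchrq kcc
Hunk 3: at line 5 remove [ddlqf,ewvt] add [oqj] -> 8 lines: uthfp tltp nuv gfzcu vtfq oqj rchrq kcc
Hunk 4: at line 3 remove [gfzcu,vtfq,oqj] add [ihy,ybu] -> 7 lines: uthfp tltp nuv ihy ybu rchrq kcc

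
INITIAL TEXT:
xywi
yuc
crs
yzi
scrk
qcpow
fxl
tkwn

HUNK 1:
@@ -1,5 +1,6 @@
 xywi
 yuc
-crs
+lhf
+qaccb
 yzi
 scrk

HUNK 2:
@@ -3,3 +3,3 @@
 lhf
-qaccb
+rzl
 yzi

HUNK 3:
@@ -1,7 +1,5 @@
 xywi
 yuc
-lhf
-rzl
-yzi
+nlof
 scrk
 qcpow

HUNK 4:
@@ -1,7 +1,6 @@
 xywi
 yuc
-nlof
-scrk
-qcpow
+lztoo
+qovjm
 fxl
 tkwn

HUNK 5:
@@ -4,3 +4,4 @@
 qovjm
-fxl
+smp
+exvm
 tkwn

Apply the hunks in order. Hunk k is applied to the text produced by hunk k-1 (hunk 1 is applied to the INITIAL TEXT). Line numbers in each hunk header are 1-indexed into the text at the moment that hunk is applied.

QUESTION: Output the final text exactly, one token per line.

Hunk 1: at line 1 remove [crs] add [lhf,qaccb] -> 9 lines: xywi yuc lhf qaccb yzi scrk qcpow fxl tkwn
Hunk 2: at line 3 remove [qaccb] add [rzl] -> 9 lines: xywi yuc lhf rzl yzi scrk qcpow fxl tkwn
Hunk 3: at line 1 remove [lhf,rzl,yzi] add [nlof] -> 7 lines: xywi yuc nlof scrk qcpow fxl tkwn
Hunk 4: at line 1 remove [nlof,scrk,qcpow] add [lztoo,qovjm] -> 6 lines: xywi yuc lztoo qovjm fxl tkwn
Hunk 5: at line 4 remove [fxl] add [smp,exvm] -> 7 lines: xywi yuc lztoo qovjm smp exvm tkwn

Answer: xywi
yuc
lztoo
qovjm
smp
exvm
tkwn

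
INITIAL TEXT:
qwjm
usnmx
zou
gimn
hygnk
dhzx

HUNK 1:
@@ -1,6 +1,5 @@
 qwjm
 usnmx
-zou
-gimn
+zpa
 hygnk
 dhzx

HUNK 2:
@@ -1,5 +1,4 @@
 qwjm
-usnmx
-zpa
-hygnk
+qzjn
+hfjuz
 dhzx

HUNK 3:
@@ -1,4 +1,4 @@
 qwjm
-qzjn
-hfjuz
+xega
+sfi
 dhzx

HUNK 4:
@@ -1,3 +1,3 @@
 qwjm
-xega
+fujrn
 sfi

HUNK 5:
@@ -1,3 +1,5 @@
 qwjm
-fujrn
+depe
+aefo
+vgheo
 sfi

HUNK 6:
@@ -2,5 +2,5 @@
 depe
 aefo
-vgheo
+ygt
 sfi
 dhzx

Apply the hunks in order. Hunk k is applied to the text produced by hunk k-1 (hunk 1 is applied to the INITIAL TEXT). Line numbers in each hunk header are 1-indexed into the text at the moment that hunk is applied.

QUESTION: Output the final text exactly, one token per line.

Answer: qwjm
depe
aefo
ygt
sfi
dhzx

Derivation:
Hunk 1: at line 1 remove [zou,gimn] add [zpa] -> 5 lines: qwjm usnmx zpa hygnk dhzx
Hunk 2: at line 1 remove [usnmx,zpa,hygnk] add [qzjn,hfjuz] -> 4 lines: qwjm qzjn hfjuz dhzx
Hunk 3: at line 1 remove [qzjn,hfjuz] add [xega,sfi] -> 4 lines: qwjm xega sfi dhzx
Hunk 4: at line 1 remove [xega] add [fujrn] -> 4 lines: qwjm fujrn sfi dhzx
Hunk 5: at line 1 remove [fujrn] add [depe,aefo,vgheo] -> 6 lines: qwjm depe aefo vgheo sfi dhzx
Hunk 6: at line 2 remove [vgheo] add [ygt] -> 6 lines: qwjm depe aefo ygt sfi dhzx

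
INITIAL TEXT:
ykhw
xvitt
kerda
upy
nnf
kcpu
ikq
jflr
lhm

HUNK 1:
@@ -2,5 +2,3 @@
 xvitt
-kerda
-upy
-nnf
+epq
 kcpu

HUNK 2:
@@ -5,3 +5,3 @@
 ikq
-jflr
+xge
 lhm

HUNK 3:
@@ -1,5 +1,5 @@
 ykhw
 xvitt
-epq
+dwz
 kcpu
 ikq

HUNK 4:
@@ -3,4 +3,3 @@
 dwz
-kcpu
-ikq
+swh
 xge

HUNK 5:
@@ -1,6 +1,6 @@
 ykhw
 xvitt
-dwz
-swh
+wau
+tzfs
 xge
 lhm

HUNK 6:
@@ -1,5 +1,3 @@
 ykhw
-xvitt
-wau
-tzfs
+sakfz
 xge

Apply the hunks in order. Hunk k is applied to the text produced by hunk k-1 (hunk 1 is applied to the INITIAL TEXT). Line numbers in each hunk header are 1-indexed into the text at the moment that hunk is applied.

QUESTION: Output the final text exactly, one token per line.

Hunk 1: at line 2 remove [kerda,upy,nnf] add [epq] -> 7 lines: ykhw xvitt epq kcpu ikq jflr lhm
Hunk 2: at line 5 remove [jflr] add [xge] -> 7 lines: ykhw xvitt epq kcpu ikq xge lhm
Hunk 3: at line 1 remove [epq] add [dwz] -> 7 lines: ykhw xvitt dwz kcpu ikq xge lhm
Hunk 4: at line 3 remove [kcpu,ikq] add [swh] -> 6 lines: ykhw xvitt dwz swh xge lhm
Hunk 5: at line 1 remove [dwz,swh] add [wau,tzfs] -> 6 lines: ykhw xvitt wau tzfs xge lhm
Hunk 6: at line 1 remove [xvitt,wau,tzfs] add [sakfz] -> 4 lines: ykhw sakfz xge lhm

Answer: ykhw
sakfz
xge
lhm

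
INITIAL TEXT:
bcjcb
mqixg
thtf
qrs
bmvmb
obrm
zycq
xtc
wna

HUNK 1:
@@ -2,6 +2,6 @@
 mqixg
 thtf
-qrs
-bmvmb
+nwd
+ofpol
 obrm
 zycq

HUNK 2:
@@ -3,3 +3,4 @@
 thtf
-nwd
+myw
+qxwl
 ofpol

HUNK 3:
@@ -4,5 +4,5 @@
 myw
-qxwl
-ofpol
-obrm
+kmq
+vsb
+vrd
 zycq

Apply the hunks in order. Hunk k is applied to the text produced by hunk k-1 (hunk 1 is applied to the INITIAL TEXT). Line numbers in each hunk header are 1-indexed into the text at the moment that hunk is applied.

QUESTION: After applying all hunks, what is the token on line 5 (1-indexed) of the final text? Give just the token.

Answer: kmq

Derivation:
Hunk 1: at line 2 remove [qrs,bmvmb] add [nwd,ofpol] -> 9 lines: bcjcb mqixg thtf nwd ofpol obrm zycq xtc wna
Hunk 2: at line 3 remove [nwd] add [myw,qxwl] -> 10 lines: bcjcb mqixg thtf myw qxwl ofpol obrm zycq xtc wna
Hunk 3: at line 4 remove [qxwl,ofpol,obrm] add [kmq,vsb,vrd] -> 10 lines: bcjcb mqixg thtf myw kmq vsb vrd zycq xtc wna
Final line 5: kmq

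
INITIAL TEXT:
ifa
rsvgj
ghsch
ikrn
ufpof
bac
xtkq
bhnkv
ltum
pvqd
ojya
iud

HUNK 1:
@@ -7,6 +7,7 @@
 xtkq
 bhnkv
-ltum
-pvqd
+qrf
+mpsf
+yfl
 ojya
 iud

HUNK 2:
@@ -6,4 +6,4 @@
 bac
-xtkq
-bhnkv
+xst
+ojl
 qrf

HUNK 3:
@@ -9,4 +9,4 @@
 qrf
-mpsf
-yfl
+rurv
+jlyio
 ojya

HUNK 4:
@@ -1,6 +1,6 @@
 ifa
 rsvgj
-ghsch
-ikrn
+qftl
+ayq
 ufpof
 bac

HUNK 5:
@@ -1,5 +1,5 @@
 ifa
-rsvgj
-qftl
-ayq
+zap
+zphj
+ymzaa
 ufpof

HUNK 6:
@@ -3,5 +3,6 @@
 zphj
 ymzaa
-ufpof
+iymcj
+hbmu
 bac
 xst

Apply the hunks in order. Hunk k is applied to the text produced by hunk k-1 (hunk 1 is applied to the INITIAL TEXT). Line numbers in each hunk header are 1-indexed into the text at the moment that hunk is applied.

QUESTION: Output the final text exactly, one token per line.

Hunk 1: at line 7 remove [ltum,pvqd] add [qrf,mpsf,yfl] -> 13 lines: ifa rsvgj ghsch ikrn ufpof bac xtkq bhnkv qrf mpsf yfl ojya iud
Hunk 2: at line 6 remove [xtkq,bhnkv] add [xst,ojl] -> 13 lines: ifa rsvgj ghsch ikrn ufpof bac xst ojl qrf mpsf yfl ojya iud
Hunk 3: at line 9 remove [mpsf,yfl] add [rurv,jlyio] -> 13 lines: ifa rsvgj ghsch ikrn ufpof bac xst ojl qrf rurv jlyio ojya iud
Hunk 4: at line 1 remove [ghsch,ikrn] add [qftl,ayq] -> 13 lines: ifa rsvgj qftl ayq ufpof bac xst ojl qrf rurv jlyio ojya iud
Hunk 5: at line 1 remove [rsvgj,qftl,ayq] add [zap,zphj,ymzaa] -> 13 lines: ifa zap zphj ymzaa ufpof bac xst ojl qrf rurv jlyio ojya iud
Hunk 6: at line 3 remove [ufpof] add [iymcj,hbmu] -> 14 lines: ifa zap zphj ymzaa iymcj hbmu bac xst ojl qrf rurv jlyio ojya iud

Answer: ifa
zap
zphj
ymzaa
iymcj
hbmu
bac
xst
ojl
qrf
rurv
jlyio
ojya
iud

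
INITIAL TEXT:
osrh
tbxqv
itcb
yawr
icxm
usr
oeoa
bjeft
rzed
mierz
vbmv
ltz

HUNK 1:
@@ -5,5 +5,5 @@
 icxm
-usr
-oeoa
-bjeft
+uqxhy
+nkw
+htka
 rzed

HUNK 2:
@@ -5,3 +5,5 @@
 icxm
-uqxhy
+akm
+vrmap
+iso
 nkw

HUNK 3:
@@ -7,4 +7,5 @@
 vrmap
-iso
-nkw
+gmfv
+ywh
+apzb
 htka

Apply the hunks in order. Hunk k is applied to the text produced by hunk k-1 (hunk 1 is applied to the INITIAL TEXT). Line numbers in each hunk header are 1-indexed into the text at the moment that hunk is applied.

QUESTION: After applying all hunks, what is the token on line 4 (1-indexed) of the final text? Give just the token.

Hunk 1: at line 5 remove [usr,oeoa,bjeft] add [uqxhy,nkw,htka] -> 12 lines: osrh tbxqv itcb yawr icxm uqxhy nkw htka rzed mierz vbmv ltz
Hunk 2: at line 5 remove [uqxhy] add [akm,vrmap,iso] -> 14 lines: osrh tbxqv itcb yawr icxm akm vrmap iso nkw htka rzed mierz vbmv ltz
Hunk 3: at line 7 remove [iso,nkw] add [gmfv,ywh,apzb] -> 15 lines: osrh tbxqv itcb yawr icxm akm vrmap gmfv ywh apzb htka rzed mierz vbmv ltz
Final line 4: yawr

Answer: yawr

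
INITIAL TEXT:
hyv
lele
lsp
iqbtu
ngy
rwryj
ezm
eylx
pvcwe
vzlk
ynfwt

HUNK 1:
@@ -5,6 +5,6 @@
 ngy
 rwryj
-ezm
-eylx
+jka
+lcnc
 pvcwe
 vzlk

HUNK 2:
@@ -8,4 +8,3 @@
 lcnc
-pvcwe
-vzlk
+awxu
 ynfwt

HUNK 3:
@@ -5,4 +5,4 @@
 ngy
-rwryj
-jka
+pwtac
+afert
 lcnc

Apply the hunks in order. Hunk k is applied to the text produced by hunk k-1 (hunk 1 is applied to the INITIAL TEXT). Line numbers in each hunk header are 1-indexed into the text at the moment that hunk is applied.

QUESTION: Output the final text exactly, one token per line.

Answer: hyv
lele
lsp
iqbtu
ngy
pwtac
afert
lcnc
awxu
ynfwt

Derivation:
Hunk 1: at line 5 remove [ezm,eylx] add [jka,lcnc] -> 11 lines: hyv lele lsp iqbtu ngy rwryj jka lcnc pvcwe vzlk ynfwt
Hunk 2: at line 8 remove [pvcwe,vzlk] add [awxu] -> 10 lines: hyv lele lsp iqbtu ngy rwryj jka lcnc awxu ynfwt
Hunk 3: at line 5 remove [rwryj,jka] add [pwtac,afert] -> 10 lines: hyv lele lsp iqbtu ngy pwtac afert lcnc awxu ynfwt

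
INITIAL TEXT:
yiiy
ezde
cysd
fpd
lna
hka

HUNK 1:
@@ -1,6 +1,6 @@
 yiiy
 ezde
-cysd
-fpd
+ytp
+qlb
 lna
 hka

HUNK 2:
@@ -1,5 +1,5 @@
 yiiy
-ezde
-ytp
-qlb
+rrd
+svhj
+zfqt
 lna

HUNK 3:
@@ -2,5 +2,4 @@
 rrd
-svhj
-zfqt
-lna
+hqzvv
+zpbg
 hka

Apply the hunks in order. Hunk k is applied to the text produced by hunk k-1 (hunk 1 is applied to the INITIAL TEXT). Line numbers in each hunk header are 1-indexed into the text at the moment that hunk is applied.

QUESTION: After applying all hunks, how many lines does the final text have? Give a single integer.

Answer: 5

Derivation:
Hunk 1: at line 1 remove [cysd,fpd] add [ytp,qlb] -> 6 lines: yiiy ezde ytp qlb lna hka
Hunk 2: at line 1 remove [ezde,ytp,qlb] add [rrd,svhj,zfqt] -> 6 lines: yiiy rrd svhj zfqt lna hka
Hunk 3: at line 2 remove [svhj,zfqt,lna] add [hqzvv,zpbg] -> 5 lines: yiiy rrd hqzvv zpbg hka
Final line count: 5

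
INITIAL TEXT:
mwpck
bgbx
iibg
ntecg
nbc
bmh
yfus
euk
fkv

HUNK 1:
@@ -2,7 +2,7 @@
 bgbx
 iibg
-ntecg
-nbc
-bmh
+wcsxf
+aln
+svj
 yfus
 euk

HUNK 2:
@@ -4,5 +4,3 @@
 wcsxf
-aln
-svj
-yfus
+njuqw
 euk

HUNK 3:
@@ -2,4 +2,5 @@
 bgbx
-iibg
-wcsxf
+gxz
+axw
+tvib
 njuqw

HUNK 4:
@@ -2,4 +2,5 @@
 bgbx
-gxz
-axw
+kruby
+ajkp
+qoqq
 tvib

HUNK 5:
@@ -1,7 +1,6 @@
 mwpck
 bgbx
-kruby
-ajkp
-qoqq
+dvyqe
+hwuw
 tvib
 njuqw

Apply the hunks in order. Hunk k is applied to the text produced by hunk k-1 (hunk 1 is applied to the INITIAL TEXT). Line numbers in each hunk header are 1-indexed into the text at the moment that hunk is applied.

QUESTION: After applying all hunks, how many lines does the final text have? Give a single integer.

Answer: 8

Derivation:
Hunk 1: at line 2 remove [ntecg,nbc,bmh] add [wcsxf,aln,svj] -> 9 lines: mwpck bgbx iibg wcsxf aln svj yfus euk fkv
Hunk 2: at line 4 remove [aln,svj,yfus] add [njuqw] -> 7 lines: mwpck bgbx iibg wcsxf njuqw euk fkv
Hunk 3: at line 2 remove [iibg,wcsxf] add [gxz,axw,tvib] -> 8 lines: mwpck bgbx gxz axw tvib njuqw euk fkv
Hunk 4: at line 2 remove [gxz,axw] add [kruby,ajkp,qoqq] -> 9 lines: mwpck bgbx kruby ajkp qoqq tvib njuqw euk fkv
Hunk 5: at line 1 remove [kruby,ajkp,qoqq] add [dvyqe,hwuw] -> 8 lines: mwpck bgbx dvyqe hwuw tvib njuqw euk fkv
Final line count: 8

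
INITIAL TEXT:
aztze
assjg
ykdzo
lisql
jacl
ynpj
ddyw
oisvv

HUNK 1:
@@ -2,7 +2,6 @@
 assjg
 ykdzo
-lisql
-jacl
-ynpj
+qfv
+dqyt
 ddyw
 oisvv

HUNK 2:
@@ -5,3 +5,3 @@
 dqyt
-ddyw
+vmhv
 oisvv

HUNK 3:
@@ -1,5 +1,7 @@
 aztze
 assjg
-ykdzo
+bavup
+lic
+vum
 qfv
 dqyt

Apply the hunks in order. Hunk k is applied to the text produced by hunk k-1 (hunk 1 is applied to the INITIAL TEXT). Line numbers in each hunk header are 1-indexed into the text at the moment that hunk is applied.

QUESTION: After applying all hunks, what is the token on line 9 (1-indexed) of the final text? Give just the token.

Answer: oisvv

Derivation:
Hunk 1: at line 2 remove [lisql,jacl,ynpj] add [qfv,dqyt] -> 7 lines: aztze assjg ykdzo qfv dqyt ddyw oisvv
Hunk 2: at line 5 remove [ddyw] add [vmhv] -> 7 lines: aztze assjg ykdzo qfv dqyt vmhv oisvv
Hunk 3: at line 1 remove [ykdzo] add [bavup,lic,vum] -> 9 lines: aztze assjg bavup lic vum qfv dqyt vmhv oisvv
Final line 9: oisvv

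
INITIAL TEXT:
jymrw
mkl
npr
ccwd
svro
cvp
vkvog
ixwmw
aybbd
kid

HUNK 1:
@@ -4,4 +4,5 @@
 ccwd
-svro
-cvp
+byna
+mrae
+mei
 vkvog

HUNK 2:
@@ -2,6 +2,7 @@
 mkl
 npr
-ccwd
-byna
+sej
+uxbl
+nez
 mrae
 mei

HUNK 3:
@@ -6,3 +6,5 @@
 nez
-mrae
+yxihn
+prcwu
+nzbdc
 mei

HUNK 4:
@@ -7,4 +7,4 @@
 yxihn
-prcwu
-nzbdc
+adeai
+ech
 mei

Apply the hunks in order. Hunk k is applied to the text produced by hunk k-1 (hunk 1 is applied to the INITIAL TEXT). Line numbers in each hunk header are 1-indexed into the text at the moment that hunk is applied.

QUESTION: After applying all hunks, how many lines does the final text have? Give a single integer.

Hunk 1: at line 4 remove [svro,cvp] add [byna,mrae,mei] -> 11 lines: jymrw mkl npr ccwd byna mrae mei vkvog ixwmw aybbd kid
Hunk 2: at line 2 remove [ccwd,byna] add [sej,uxbl,nez] -> 12 lines: jymrw mkl npr sej uxbl nez mrae mei vkvog ixwmw aybbd kid
Hunk 3: at line 6 remove [mrae] add [yxihn,prcwu,nzbdc] -> 14 lines: jymrw mkl npr sej uxbl nez yxihn prcwu nzbdc mei vkvog ixwmw aybbd kid
Hunk 4: at line 7 remove [prcwu,nzbdc] add [adeai,ech] -> 14 lines: jymrw mkl npr sej uxbl nez yxihn adeai ech mei vkvog ixwmw aybbd kid
Final line count: 14

Answer: 14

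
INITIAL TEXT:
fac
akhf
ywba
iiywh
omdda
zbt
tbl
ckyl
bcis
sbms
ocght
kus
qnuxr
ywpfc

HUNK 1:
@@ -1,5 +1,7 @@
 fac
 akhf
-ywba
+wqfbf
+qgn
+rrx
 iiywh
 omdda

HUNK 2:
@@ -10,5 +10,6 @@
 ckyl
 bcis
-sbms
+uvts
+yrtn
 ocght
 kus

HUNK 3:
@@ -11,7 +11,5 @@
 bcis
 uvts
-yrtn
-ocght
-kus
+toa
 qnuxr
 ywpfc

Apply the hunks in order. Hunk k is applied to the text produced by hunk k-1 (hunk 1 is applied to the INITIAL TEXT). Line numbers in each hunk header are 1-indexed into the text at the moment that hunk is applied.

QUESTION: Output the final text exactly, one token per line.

Hunk 1: at line 1 remove [ywba] add [wqfbf,qgn,rrx] -> 16 lines: fac akhf wqfbf qgn rrx iiywh omdda zbt tbl ckyl bcis sbms ocght kus qnuxr ywpfc
Hunk 2: at line 10 remove [sbms] add [uvts,yrtn] -> 17 lines: fac akhf wqfbf qgn rrx iiywh omdda zbt tbl ckyl bcis uvts yrtn ocght kus qnuxr ywpfc
Hunk 3: at line 11 remove [yrtn,ocght,kus] add [toa] -> 15 lines: fac akhf wqfbf qgn rrx iiywh omdda zbt tbl ckyl bcis uvts toa qnuxr ywpfc

Answer: fac
akhf
wqfbf
qgn
rrx
iiywh
omdda
zbt
tbl
ckyl
bcis
uvts
toa
qnuxr
ywpfc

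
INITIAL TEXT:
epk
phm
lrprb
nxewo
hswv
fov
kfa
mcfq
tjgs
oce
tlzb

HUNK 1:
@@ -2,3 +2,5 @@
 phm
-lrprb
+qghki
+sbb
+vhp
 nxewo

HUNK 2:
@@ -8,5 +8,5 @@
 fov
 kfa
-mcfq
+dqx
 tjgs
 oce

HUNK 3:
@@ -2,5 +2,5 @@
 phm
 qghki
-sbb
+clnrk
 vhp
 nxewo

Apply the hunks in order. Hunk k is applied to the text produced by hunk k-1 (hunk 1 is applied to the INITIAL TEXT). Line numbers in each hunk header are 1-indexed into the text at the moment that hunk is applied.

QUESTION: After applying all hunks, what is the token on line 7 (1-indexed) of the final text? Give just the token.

Answer: hswv

Derivation:
Hunk 1: at line 2 remove [lrprb] add [qghki,sbb,vhp] -> 13 lines: epk phm qghki sbb vhp nxewo hswv fov kfa mcfq tjgs oce tlzb
Hunk 2: at line 8 remove [mcfq] add [dqx] -> 13 lines: epk phm qghki sbb vhp nxewo hswv fov kfa dqx tjgs oce tlzb
Hunk 3: at line 2 remove [sbb] add [clnrk] -> 13 lines: epk phm qghki clnrk vhp nxewo hswv fov kfa dqx tjgs oce tlzb
Final line 7: hswv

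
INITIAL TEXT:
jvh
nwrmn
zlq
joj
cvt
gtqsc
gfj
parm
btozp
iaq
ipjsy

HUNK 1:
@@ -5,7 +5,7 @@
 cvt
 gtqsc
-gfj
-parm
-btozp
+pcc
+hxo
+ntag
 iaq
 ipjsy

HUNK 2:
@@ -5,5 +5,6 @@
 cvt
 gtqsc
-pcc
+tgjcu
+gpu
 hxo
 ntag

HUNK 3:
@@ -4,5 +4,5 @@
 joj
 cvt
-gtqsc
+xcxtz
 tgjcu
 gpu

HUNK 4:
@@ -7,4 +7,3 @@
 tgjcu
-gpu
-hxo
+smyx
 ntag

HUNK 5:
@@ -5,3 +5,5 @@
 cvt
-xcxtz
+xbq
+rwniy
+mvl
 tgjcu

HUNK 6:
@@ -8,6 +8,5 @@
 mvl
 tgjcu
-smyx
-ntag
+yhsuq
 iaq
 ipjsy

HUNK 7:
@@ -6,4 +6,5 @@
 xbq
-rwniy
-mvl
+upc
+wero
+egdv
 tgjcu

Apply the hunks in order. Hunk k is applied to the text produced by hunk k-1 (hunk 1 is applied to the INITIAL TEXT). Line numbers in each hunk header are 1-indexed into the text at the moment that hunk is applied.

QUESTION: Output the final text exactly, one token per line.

Hunk 1: at line 5 remove [gfj,parm,btozp] add [pcc,hxo,ntag] -> 11 lines: jvh nwrmn zlq joj cvt gtqsc pcc hxo ntag iaq ipjsy
Hunk 2: at line 5 remove [pcc] add [tgjcu,gpu] -> 12 lines: jvh nwrmn zlq joj cvt gtqsc tgjcu gpu hxo ntag iaq ipjsy
Hunk 3: at line 4 remove [gtqsc] add [xcxtz] -> 12 lines: jvh nwrmn zlq joj cvt xcxtz tgjcu gpu hxo ntag iaq ipjsy
Hunk 4: at line 7 remove [gpu,hxo] add [smyx] -> 11 lines: jvh nwrmn zlq joj cvt xcxtz tgjcu smyx ntag iaq ipjsy
Hunk 5: at line 5 remove [xcxtz] add [xbq,rwniy,mvl] -> 13 lines: jvh nwrmn zlq joj cvt xbq rwniy mvl tgjcu smyx ntag iaq ipjsy
Hunk 6: at line 8 remove [smyx,ntag] add [yhsuq] -> 12 lines: jvh nwrmn zlq joj cvt xbq rwniy mvl tgjcu yhsuq iaq ipjsy
Hunk 7: at line 6 remove [rwniy,mvl] add [upc,wero,egdv] -> 13 lines: jvh nwrmn zlq joj cvt xbq upc wero egdv tgjcu yhsuq iaq ipjsy

Answer: jvh
nwrmn
zlq
joj
cvt
xbq
upc
wero
egdv
tgjcu
yhsuq
iaq
ipjsy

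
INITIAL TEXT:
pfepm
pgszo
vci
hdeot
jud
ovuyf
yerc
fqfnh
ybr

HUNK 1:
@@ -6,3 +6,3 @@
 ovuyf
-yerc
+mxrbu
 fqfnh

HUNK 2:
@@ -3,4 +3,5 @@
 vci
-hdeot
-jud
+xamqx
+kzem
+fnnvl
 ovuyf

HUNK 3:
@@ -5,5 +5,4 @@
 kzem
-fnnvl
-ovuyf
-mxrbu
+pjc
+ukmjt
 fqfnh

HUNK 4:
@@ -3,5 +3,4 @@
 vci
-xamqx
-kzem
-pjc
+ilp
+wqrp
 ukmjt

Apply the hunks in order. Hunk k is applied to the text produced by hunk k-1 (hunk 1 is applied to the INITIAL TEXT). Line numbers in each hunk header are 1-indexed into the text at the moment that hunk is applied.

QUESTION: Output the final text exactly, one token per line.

Hunk 1: at line 6 remove [yerc] add [mxrbu] -> 9 lines: pfepm pgszo vci hdeot jud ovuyf mxrbu fqfnh ybr
Hunk 2: at line 3 remove [hdeot,jud] add [xamqx,kzem,fnnvl] -> 10 lines: pfepm pgszo vci xamqx kzem fnnvl ovuyf mxrbu fqfnh ybr
Hunk 3: at line 5 remove [fnnvl,ovuyf,mxrbu] add [pjc,ukmjt] -> 9 lines: pfepm pgszo vci xamqx kzem pjc ukmjt fqfnh ybr
Hunk 4: at line 3 remove [xamqx,kzem,pjc] add [ilp,wqrp] -> 8 lines: pfepm pgszo vci ilp wqrp ukmjt fqfnh ybr

Answer: pfepm
pgszo
vci
ilp
wqrp
ukmjt
fqfnh
ybr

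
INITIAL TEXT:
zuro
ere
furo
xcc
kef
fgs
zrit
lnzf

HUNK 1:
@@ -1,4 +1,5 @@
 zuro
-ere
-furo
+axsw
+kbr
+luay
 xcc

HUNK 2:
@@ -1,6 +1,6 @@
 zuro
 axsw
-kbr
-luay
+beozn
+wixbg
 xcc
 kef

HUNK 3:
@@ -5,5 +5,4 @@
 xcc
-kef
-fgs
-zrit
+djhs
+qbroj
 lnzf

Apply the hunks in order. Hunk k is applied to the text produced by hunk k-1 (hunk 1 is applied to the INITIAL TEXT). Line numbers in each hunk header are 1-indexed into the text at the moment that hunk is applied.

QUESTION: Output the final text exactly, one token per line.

Hunk 1: at line 1 remove [ere,furo] add [axsw,kbr,luay] -> 9 lines: zuro axsw kbr luay xcc kef fgs zrit lnzf
Hunk 2: at line 1 remove [kbr,luay] add [beozn,wixbg] -> 9 lines: zuro axsw beozn wixbg xcc kef fgs zrit lnzf
Hunk 3: at line 5 remove [kef,fgs,zrit] add [djhs,qbroj] -> 8 lines: zuro axsw beozn wixbg xcc djhs qbroj lnzf

Answer: zuro
axsw
beozn
wixbg
xcc
djhs
qbroj
lnzf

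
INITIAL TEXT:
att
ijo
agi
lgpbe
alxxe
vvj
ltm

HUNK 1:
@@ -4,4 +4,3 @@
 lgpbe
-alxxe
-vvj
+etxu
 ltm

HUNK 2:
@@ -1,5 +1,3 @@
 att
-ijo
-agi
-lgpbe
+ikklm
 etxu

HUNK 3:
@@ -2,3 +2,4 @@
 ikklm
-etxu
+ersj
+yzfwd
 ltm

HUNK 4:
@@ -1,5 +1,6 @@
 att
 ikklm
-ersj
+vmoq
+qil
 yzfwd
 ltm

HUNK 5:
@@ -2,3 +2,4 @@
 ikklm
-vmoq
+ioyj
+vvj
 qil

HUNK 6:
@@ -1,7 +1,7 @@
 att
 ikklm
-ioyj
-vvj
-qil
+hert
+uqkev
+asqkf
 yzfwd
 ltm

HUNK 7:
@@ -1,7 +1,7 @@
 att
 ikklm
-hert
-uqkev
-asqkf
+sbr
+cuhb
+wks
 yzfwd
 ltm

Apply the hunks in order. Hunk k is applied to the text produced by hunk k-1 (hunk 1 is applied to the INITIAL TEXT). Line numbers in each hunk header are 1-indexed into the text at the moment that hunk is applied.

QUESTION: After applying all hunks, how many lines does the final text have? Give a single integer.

Hunk 1: at line 4 remove [alxxe,vvj] add [etxu] -> 6 lines: att ijo agi lgpbe etxu ltm
Hunk 2: at line 1 remove [ijo,agi,lgpbe] add [ikklm] -> 4 lines: att ikklm etxu ltm
Hunk 3: at line 2 remove [etxu] add [ersj,yzfwd] -> 5 lines: att ikklm ersj yzfwd ltm
Hunk 4: at line 1 remove [ersj] add [vmoq,qil] -> 6 lines: att ikklm vmoq qil yzfwd ltm
Hunk 5: at line 2 remove [vmoq] add [ioyj,vvj] -> 7 lines: att ikklm ioyj vvj qil yzfwd ltm
Hunk 6: at line 1 remove [ioyj,vvj,qil] add [hert,uqkev,asqkf] -> 7 lines: att ikklm hert uqkev asqkf yzfwd ltm
Hunk 7: at line 1 remove [hert,uqkev,asqkf] add [sbr,cuhb,wks] -> 7 lines: att ikklm sbr cuhb wks yzfwd ltm
Final line count: 7

Answer: 7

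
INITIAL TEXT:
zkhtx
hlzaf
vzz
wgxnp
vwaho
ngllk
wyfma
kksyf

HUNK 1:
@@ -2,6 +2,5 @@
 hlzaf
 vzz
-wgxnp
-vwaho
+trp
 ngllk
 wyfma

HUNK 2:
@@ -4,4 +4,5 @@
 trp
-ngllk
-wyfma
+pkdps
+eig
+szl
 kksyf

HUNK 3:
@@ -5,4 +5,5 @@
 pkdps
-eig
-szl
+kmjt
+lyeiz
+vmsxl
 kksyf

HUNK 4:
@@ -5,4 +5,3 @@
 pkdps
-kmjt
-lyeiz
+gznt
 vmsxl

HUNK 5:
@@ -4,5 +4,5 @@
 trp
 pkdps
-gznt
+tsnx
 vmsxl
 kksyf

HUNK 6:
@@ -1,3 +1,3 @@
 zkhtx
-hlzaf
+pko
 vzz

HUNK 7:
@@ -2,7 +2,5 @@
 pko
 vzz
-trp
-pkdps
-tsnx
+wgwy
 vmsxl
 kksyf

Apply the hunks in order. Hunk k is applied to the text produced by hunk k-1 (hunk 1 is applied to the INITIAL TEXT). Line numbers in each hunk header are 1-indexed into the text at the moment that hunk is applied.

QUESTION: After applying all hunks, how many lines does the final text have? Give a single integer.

Answer: 6

Derivation:
Hunk 1: at line 2 remove [wgxnp,vwaho] add [trp] -> 7 lines: zkhtx hlzaf vzz trp ngllk wyfma kksyf
Hunk 2: at line 4 remove [ngllk,wyfma] add [pkdps,eig,szl] -> 8 lines: zkhtx hlzaf vzz trp pkdps eig szl kksyf
Hunk 3: at line 5 remove [eig,szl] add [kmjt,lyeiz,vmsxl] -> 9 lines: zkhtx hlzaf vzz trp pkdps kmjt lyeiz vmsxl kksyf
Hunk 4: at line 5 remove [kmjt,lyeiz] add [gznt] -> 8 lines: zkhtx hlzaf vzz trp pkdps gznt vmsxl kksyf
Hunk 5: at line 4 remove [gznt] add [tsnx] -> 8 lines: zkhtx hlzaf vzz trp pkdps tsnx vmsxl kksyf
Hunk 6: at line 1 remove [hlzaf] add [pko] -> 8 lines: zkhtx pko vzz trp pkdps tsnx vmsxl kksyf
Hunk 7: at line 2 remove [trp,pkdps,tsnx] add [wgwy] -> 6 lines: zkhtx pko vzz wgwy vmsxl kksyf
Final line count: 6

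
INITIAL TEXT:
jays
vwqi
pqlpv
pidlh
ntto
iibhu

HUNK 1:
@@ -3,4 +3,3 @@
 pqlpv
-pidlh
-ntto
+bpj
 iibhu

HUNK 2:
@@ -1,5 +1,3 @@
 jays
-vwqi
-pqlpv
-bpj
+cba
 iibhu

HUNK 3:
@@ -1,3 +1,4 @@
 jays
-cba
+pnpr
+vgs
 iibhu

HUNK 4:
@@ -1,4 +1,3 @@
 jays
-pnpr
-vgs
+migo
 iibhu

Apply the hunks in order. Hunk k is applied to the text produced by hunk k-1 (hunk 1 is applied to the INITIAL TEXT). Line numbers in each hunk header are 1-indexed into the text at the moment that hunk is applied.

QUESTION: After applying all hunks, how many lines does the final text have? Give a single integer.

Hunk 1: at line 3 remove [pidlh,ntto] add [bpj] -> 5 lines: jays vwqi pqlpv bpj iibhu
Hunk 2: at line 1 remove [vwqi,pqlpv,bpj] add [cba] -> 3 lines: jays cba iibhu
Hunk 3: at line 1 remove [cba] add [pnpr,vgs] -> 4 lines: jays pnpr vgs iibhu
Hunk 4: at line 1 remove [pnpr,vgs] add [migo] -> 3 lines: jays migo iibhu
Final line count: 3

Answer: 3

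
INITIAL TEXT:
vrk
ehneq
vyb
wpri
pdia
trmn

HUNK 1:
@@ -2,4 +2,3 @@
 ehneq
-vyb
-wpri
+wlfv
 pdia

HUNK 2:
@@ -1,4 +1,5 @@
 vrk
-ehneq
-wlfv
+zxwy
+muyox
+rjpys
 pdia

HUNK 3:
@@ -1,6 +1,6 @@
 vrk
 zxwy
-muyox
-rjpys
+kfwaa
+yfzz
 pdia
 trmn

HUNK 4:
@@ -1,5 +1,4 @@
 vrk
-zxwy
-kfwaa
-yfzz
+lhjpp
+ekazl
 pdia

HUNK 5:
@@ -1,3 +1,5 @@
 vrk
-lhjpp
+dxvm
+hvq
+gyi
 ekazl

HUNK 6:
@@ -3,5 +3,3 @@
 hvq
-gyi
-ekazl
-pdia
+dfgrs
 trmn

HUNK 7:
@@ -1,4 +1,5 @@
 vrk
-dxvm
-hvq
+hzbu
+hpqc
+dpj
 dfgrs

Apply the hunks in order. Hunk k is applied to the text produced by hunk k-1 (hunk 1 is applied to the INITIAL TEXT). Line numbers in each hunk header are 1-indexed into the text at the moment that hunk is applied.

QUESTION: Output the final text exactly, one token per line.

Answer: vrk
hzbu
hpqc
dpj
dfgrs
trmn

Derivation:
Hunk 1: at line 2 remove [vyb,wpri] add [wlfv] -> 5 lines: vrk ehneq wlfv pdia trmn
Hunk 2: at line 1 remove [ehneq,wlfv] add [zxwy,muyox,rjpys] -> 6 lines: vrk zxwy muyox rjpys pdia trmn
Hunk 3: at line 1 remove [muyox,rjpys] add [kfwaa,yfzz] -> 6 lines: vrk zxwy kfwaa yfzz pdia trmn
Hunk 4: at line 1 remove [zxwy,kfwaa,yfzz] add [lhjpp,ekazl] -> 5 lines: vrk lhjpp ekazl pdia trmn
Hunk 5: at line 1 remove [lhjpp] add [dxvm,hvq,gyi] -> 7 lines: vrk dxvm hvq gyi ekazl pdia trmn
Hunk 6: at line 3 remove [gyi,ekazl,pdia] add [dfgrs] -> 5 lines: vrk dxvm hvq dfgrs trmn
Hunk 7: at line 1 remove [dxvm,hvq] add [hzbu,hpqc,dpj] -> 6 lines: vrk hzbu hpqc dpj dfgrs trmn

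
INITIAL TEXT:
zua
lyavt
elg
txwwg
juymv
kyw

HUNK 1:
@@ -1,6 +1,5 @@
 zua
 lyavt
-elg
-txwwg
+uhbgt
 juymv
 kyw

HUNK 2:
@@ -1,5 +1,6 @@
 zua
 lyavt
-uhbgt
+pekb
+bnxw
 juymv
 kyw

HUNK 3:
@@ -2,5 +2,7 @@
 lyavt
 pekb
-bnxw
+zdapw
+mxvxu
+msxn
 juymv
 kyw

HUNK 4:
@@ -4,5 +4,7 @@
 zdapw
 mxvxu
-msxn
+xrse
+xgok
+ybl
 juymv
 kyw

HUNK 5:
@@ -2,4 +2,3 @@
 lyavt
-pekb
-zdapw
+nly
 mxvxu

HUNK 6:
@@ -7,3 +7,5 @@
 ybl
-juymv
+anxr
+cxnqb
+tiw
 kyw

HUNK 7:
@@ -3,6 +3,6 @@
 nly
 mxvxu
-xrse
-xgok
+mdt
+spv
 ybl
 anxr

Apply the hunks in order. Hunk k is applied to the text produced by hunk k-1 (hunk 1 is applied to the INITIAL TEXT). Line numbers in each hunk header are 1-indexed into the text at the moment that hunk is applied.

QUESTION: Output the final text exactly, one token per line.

Answer: zua
lyavt
nly
mxvxu
mdt
spv
ybl
anxr
cxnqb
tiw
kyw

Derivation:
Hunk 1: at line 1 remove [elg,txwwg] add [uhbgt] -> 5 lines: zua lyavt uhbgt juymv kyw
Hunk 2: at line 1 remove [uhbgt] add [pekb,bnxw] -> 6 lines: zua lyavt pekb bnxw juymv kyw
Hunk 3: at line 2 remove [bnxw] add [zdapw,mxvxu,msxn] -> 8 lines: zua lyavt pekb zdapw mxvxu msxn juymv kyw
Hunk 4: at line 4 remove [msxn] add [xrse,xgok,ybl] -> 10 lines: zua lyavt pekb zdapw mxvxu xrse xgok ybl juymv kyw
Hunk 5: at line 2 remove [pekb,zdapw] add [nly] -> 9 lines: zua lyavt nly mxvxu xrse xgok ybl juymv kyw
Hunk 6: at line 7 remove [juymv] add [anxr,cxnqb,tiw] -> 11 lines: zua lyavt nly mxvxu xrse xgok ybl anxr cxnqb tiw kyw
Hunk 7: at line 3 remove [xrse,xgok] add [mdt,spv] -> 11 lines: zua lyavt nly mxvxu mdt spv ybl anxr cxnqb tiw kyw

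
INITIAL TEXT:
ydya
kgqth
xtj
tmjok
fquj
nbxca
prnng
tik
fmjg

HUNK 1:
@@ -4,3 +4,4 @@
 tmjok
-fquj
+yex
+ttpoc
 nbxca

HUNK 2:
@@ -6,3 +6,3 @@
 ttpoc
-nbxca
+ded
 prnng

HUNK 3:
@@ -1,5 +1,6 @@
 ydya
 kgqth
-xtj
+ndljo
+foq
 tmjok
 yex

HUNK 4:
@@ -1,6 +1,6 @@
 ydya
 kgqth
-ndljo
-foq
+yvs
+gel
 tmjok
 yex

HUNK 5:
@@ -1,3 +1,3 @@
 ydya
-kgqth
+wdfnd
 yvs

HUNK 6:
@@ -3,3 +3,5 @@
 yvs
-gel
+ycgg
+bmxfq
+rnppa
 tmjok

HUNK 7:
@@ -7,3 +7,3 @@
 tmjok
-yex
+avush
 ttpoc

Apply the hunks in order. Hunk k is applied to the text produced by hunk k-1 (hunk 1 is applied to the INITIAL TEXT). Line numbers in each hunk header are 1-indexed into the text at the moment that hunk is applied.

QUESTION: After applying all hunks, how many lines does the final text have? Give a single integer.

Answer: 13

Derivation:
Hunk 1: at line 4 remove [fquj] add [yex,ttpoc] -> 10 lines: ydya kgqth xtj tmjok yex ttpoc nbxca prnng tik fmjg
Hunk 2: at line 6 remove [nbxca] add [ded] -> 10 lines: ydya kgqth xtj tmjok yex ttpoc ded prnng tik fmjg
Hunk 3: at line 1 remove [xtj] add [ndljo,foq] -> 11 lines: ydya kgqth ndljo foq tmjok yex ttpoc ded prnng tik fmjg
Hunk 4: at line 1 remove [ndljo,foq] add [yvs,gel] -> 11 lines: ydya kgqth yvs gel tmjok yex ttpoc ded prnng tik fmjg
Hunk 5: at line 1 remove [kgqth] add [wdfnd] -> 11 lines: ydya wdfnd yvs gel tmjok yex ttpoc ded prnng tik fmjg
Hunk 6: at line 3 remove [gel] add [ycgg,bmxfq,rnppa] -> 13 lines: ydya wdfnd yvs ycgg bmxfq rnppa tmjok yex ttpoc ded prnng tik fmjg
Hunk 7: at line 7 remove [yex] add [avush] -> 13 lines: ydya wdfnd yvs ycgg bmxfq rnppa tmjok avush ttpoc ded prnng tik fmjg
Final line count: 13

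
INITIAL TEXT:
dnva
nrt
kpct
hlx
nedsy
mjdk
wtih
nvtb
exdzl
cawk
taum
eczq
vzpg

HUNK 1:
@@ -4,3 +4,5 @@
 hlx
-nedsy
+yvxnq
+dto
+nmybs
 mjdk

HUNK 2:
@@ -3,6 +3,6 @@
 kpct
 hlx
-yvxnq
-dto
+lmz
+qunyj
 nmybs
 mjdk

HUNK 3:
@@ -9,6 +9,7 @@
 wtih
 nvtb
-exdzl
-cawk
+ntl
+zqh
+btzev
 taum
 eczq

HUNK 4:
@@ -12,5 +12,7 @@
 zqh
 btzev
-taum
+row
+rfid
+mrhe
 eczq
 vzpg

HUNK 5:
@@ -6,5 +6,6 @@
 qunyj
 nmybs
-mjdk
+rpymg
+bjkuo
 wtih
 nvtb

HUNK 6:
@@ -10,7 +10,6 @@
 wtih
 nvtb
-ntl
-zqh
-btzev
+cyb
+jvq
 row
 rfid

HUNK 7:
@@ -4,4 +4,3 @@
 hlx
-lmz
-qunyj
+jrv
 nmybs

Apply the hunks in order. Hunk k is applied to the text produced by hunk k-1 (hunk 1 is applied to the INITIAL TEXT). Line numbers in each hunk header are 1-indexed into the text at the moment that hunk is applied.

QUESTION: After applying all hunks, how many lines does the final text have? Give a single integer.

Answer: 17

Derivation:
Hunk 1: at line 4 remove [nedsy] add [yvxnq,dto,nmybs] -> 15 lines: dnva nrt kpct hlx yvxnq dto nmybs mjdk wtih nvtb exdzl cawk taum eczq vzpg
Hunk 2: at line 3 remove [yvxnq,dto] add [lmz,qunyj] -> 15 lines: dnva nrt kpct hlx lmz qunyj nmybs mjdk wtih nvtb exdzl cawk taum eczq vzpg
Hunk 3: at line 9 remove [exdzl,cawk] add [ntl,zqh,btzev] -> 16 lines: dnva nrt kpct hlx lmz qunyj nmybs mjdk wtih nvtb ntl zqh btzev taum eczq vzpg
Hunk 4: at line 12 remove [taum] add [row,rfid,mrhe] -> 18 lines: dnva nrt kpct hlx lmz qunyj nmybs mjdk wtih nvtb ntl zqh btzev row rfid mrhe eczq vzpg
Hunk 5: at line 6 remove [mjdk] add [rpymg,bjkuo] -> 19 lines: dnva nrt kpct hlx lmz qunyj nmybs rpymg bjkuo wtih nvtb ntl zqh btzev row rfid mrhe eczq vzpg
Hunk 6: at line 10 remove [ntl,zqh,btzev] add [cyb,jvq] -> 18 lines: dnva nrt kpct hlx lmz qunyj nmybs rpymg bjkuo wtih nvtb cyb jvq row rfid mrhe eczq vzpg
Hunk 7: at line 4 remove [lmz,qunyj] add [jrv] -> 17 lines: dnva nrt kpct hlx jrv nmybs rpymg bjkuo wtih nvtb cyb jvq row rfid mrhe eczq vzpg
Final line count: 17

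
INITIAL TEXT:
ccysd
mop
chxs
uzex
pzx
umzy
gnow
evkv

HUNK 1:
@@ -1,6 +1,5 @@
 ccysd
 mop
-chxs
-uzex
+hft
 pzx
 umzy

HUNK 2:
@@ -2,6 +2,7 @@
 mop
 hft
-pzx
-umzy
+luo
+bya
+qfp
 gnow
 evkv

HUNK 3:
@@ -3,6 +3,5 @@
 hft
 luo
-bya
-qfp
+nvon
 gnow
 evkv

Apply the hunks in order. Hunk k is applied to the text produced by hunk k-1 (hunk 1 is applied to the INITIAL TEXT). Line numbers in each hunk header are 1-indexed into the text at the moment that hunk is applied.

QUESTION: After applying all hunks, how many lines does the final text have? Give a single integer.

Hunk 1: at line 1 remove [chxs,uzex] add [hft] -> 7 lines: ccysd mop hft pzx umzy gnow evkv
Hunk 2: at line 2 remove [pzx,umzy] add [luo,bya,qfp] -> 8 lines: ccysd mop hft luo bya qfp gnow evkv
Hunk 3: at line 3 remove [bya,qfp] add [nvon] -> 7 lines: ccysd mop hft luo nvon gnow evkv
Final line count: 7

Answer: 7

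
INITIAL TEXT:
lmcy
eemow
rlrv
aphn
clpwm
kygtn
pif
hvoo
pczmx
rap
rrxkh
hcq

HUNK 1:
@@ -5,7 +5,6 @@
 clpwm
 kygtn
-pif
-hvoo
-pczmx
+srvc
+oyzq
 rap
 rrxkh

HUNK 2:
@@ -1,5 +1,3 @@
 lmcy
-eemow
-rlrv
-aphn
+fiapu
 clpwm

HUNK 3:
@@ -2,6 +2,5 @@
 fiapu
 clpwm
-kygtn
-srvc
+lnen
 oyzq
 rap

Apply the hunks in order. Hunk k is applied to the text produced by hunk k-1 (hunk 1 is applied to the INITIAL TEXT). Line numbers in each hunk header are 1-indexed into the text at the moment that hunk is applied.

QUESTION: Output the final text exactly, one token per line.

Hunk 1: at line 5 remove [pif,hvoo,pczmx] add [srvc,oyzq] -> 11 lines: lmcy eemow rlrv aphn clpwm kygtn srvc oyzq rap rrxkh hcq
Hunk 2: at line 1 remove [eemow,rlrv,aphn] add [fiapu] -> 9 lines: lmcy fiapu clpwm kygtn srvc oyzq rap rrxkh hcq
Hunk 3: at line 2 remove [kygtn,srvc] add [lnen] -> 8 lines: lmcy fiapu clpwm lnen oyzq rap rrxkh hcq

Answer: lmcy
fiapu
clpwm
lnen
oyzq
rap
rrxkh
hcq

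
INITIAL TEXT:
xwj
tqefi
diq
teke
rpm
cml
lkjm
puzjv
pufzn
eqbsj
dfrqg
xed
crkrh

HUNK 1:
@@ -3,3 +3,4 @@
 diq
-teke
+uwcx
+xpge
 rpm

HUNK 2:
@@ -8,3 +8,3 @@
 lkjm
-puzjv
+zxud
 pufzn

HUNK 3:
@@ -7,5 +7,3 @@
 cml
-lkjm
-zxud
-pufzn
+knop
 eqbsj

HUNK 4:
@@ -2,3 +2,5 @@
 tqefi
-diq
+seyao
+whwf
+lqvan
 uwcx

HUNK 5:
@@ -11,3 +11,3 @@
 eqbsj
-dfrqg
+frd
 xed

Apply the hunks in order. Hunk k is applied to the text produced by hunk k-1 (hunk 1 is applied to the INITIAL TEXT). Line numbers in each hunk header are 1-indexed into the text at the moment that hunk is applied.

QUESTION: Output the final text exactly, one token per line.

Hunk 1: at line 3 remove [teke] add [uwcx,xpge] -> 14 lines: xwj tqefi diq uwcx xpge rpm cml lkjm puzjv pufzn eqbsj dfrqg xed crkrh
Hunk 2: at line 8 remove [puzjv] add [zxud] -> 14 lines: xwj tqefi diq uwcx xpge rpm cml lkjm zxud pufzn eqbsj dfrqg xed crkrh
Hunk 3: at line 7 remove [lkjm,zxud,pufzn] add [knop] -> 12 lines: xwj tqefi diq uwcx xpge rpm cml knop eqbsj dfrqg xed crkrh
Hunk 4: at line 2 remove [diq] add [seyao,whwf,lqvan] -> 14 lines: xwj tqefi seyao whwf lqvan uwcx xpge rpm cml knop eqbsj dfrqg xed crkrh
Hunk 5: at line 11 remove [dfrqg] add [frd] -> 14 lines: xwj tqefi seyao whwf lqvan uwcx xpge rpm cml knop eqbsj frd xed crkrh

Answer: xwj
tqefi
seyao
whwf
lqvan
uwcx
xpge
rpm
cml
knop
eqbsj
frd
xed
crkrh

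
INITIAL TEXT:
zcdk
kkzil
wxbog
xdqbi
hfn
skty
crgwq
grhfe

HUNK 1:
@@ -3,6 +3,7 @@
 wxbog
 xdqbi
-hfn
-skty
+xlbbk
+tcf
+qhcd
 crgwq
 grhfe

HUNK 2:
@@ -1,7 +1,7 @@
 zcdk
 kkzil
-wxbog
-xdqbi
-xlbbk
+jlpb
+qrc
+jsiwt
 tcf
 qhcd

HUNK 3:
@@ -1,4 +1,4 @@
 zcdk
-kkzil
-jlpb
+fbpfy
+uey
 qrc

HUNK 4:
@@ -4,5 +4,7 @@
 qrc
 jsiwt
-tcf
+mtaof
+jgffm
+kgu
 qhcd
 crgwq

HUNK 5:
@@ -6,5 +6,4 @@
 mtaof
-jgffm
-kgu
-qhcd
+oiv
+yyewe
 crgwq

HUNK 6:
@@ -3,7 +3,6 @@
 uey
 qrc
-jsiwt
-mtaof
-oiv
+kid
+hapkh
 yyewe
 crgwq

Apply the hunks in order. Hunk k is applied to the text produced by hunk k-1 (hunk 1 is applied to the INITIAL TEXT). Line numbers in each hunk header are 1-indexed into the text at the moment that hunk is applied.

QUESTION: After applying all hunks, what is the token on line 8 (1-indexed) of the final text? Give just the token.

Hunk 1: at line 3 remove [hfn,skty] add [xlbbk,tcf,qhcd] -> 9 lines: zcdk kkzil wxbog xdqbi xlbbk tcf qhcd crgwq grhfe
Hunk 2: at line 1 remove [wxbog,xdqbi,xlbbk] add [jlpb,qrc,jsiwt] -> 9 lines: zcdk kkzil jlpb qrc jsiwt tcf qhcd crgwq grhfe
Hunk 3: at line 1 remove [kkzil,jlpb] add [fbpfy,uey] -> 9 lines: zcdk fbpfy uey qrc jsiwt tcf qhcd crgwq grhfe
Hunk 4: at line 4 remove [tcf] add [mtaof,jgffm,kgu] -> 11 lines: zcdk fbpfy uey qrc jsiwt mtaof jgffm kgu qhcd crgwq grhfe
Hunk 5: at line 6 remove [jgffm,kgu,qhcd] add [oiv,yyewe] -> 10 lines: zcdk fbpfy uey qrc jsiwt mtaof oiv yyewe crgwq grhfe
Hunk 6: at line 3 remove [jsiwt,mtaof,oiv] add [kid,hapkh] -> 9 lines: zcdk fbpfy uey qrc kid hapkh yyewe crgwq grhfe
Final line 8: crgwq

Answer: crgwq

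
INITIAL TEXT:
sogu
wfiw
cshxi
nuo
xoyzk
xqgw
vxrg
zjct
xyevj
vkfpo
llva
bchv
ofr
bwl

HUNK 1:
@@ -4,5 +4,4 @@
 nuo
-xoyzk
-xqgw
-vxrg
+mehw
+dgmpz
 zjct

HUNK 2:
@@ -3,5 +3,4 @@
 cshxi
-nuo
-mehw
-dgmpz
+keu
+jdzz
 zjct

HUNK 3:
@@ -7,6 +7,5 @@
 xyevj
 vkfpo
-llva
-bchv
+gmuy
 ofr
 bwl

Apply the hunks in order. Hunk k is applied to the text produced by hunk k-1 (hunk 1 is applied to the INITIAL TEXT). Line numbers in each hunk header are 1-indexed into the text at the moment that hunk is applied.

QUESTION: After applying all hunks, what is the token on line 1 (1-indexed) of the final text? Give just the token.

Hunk 1: at line 4 remove [xoyzk,xqgw,vxrg] add [mehw,dgmpz] -> 13 lines: sogu wfiw cshxi nuo mehw dgmpz zjct xyevj vkfpo llva bchv ofr bwl
Hunk 2: at line 3 remove [nuo,mehw,dgmpz] add [keu,jdzz] -> 12 lines: sogu wfiw cshxi keu jdzz zjct xyevj vkfpo llva bchv ofr bwl
Hunk 3: at line 7 remove [llva,bchv] add [gmuy] -> 11 lines: sogu wfiw cshxi keu jdzz zjct xyevj vkfpo gmuy ofr bwl
Final line 1: sogu

Answer: sogu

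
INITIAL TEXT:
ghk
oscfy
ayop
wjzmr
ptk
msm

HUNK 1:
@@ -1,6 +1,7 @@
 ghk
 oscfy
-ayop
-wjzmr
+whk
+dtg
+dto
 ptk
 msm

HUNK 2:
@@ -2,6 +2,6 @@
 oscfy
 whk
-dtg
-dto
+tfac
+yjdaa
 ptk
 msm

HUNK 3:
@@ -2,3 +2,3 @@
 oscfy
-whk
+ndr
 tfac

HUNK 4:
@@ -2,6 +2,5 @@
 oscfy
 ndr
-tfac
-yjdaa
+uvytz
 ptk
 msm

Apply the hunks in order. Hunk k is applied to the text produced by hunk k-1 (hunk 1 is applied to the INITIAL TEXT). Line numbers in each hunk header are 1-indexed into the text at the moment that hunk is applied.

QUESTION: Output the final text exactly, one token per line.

Hunk 1: at line 1 remove [ayop,wjzmr] add [whk,dtg,dto] -> 7 lines: ghk oscfy whk dtg dto ptk msm
Hunk 2: at line 2 remove [dtg,dto] add [tfac,yjdaa] -> 7 lines: ghk oscfy whk tfac yjdaa ptk msm
Hunk 3: at line 2 remove [whk] add [ndr] -> 7 lines: ghk oscfy ndr tfac yjdaa ptk msm
Hunk 4: at line 2 remove [tfac,yjdaa] add [uvytz] -> 6 lines: ghk oscfy ndr uvytz ptk msm

Answer: ghk
oscfy
ndr
uvytz
ptk
msm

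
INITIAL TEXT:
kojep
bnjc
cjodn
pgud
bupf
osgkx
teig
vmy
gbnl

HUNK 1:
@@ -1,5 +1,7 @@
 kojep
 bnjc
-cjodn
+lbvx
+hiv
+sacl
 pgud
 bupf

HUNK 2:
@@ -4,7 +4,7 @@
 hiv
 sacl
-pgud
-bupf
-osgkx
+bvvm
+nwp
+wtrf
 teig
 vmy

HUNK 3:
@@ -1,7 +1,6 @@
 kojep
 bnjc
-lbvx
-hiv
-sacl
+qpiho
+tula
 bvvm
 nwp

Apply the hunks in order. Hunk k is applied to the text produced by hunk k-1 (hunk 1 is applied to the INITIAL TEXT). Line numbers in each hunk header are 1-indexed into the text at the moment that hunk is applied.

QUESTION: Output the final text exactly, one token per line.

Hunk 1: at line 1 remove [cjodn] add [lbvx,hiv,sacl] -> 11 lines: kojep bnjc lbvx hiv sacl pgud bupf osgkx teig vmy gbnl
Hunk 2: at line 4 remove [pgud,bupf,osgkx] add [bvvm,nwp,wtrf] -> 11 lines: kojep bnjc lbvx hiv sacl bvvm nwp wtrf teig vmy gbnl
Hunk 3: at line 1 remove [lbvx,hiv,sacl] add [qpiho,tula] -> 10 lines: kojep bnjc qpiho tula bvvm nwp wtrf teig vmy gbnl

Answer: kojep
bnjc
qpiho
tula
bvvm
nwp
wtrf
teig
vmy
gbnl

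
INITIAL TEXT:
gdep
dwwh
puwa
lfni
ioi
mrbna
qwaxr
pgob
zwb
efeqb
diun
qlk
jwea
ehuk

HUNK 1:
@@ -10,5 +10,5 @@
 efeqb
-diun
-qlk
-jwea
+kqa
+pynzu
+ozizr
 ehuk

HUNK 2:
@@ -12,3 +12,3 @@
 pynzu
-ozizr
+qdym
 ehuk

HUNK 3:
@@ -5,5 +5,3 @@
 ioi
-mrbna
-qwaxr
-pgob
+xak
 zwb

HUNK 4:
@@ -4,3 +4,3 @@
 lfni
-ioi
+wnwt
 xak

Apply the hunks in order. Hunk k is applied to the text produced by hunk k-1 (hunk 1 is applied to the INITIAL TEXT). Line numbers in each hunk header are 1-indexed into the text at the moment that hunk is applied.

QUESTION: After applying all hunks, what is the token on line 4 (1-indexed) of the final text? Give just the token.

Hunk 1: at line 10 remove [diun,qlk,jwea] add [kqa,pynzu,ozizr] -> 14 lines: gdep dwwh puwa lfni ioi mrbna qwaxr pgob zwb efeqb kqa pynzu ozizr ehuk
Hunk 2: at line 12 remove [ozizr] add [qdym] -> 14 lines: gdep dwwh puwa lfni ioi mrbna qwaxr pgob zwb efeqb kqa pynzu qdym ehuk
Hunk 3: at line 5 remove [mrbna,qwaxr,pgob] add [xak] -> 12 lines: gdep dwwh puwa lfni ioi xak zwb efeqb kqa pynzu qdym ehuk
Hunk 4: at line 4 remove [ioi] add [wnwt] -> 12 lines: gdep dwwh puwa lfni wnwt xak zwb efeqb kqa pynzu qdym ehuk
Final line 4: lfni

Answer: lfni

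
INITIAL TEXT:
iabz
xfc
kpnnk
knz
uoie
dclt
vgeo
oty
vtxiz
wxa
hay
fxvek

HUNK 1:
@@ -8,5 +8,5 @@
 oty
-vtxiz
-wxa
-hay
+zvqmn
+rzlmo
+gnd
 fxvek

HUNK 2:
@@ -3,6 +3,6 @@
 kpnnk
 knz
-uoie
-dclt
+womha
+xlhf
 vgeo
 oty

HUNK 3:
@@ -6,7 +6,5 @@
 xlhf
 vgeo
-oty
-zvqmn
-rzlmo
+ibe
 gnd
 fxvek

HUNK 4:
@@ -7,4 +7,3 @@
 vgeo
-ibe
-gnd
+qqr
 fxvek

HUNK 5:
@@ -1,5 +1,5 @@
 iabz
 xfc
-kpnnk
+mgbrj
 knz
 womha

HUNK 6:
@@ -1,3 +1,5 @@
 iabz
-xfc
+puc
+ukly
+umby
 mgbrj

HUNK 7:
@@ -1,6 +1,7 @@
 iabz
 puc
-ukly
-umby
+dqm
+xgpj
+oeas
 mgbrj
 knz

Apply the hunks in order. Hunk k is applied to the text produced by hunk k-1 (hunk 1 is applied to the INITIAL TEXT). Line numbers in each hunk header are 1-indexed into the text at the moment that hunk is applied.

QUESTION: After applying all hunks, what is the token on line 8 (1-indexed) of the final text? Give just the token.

Hunk 1: at line 8 remove [vtxiz,wxa,hay] add [zvqmn,rzlmo,gnd] -> 12 lines: iabz xfc kpnnk knz uoie dclt vgeo oty zvqmn rzlmo gnd fxvek
Hunk 2: at line 3 remove [uoie,dclt] add [womha,xlhf] -> 12 lines: iabz xfc kpnnk knz womha xlhf vgeo oty zvqmn rzlmo gnd fxvek
Hunk 3: at line 6 remove [oty,zvqmn,rzlmo] add [ibe] -> 10 lines: iabz xfc kpnnk knz womha xlhf vgeo ibe gnd fxvek
Hunk 4: at line 7 remove [ibe,gnd] add [qqr] -> 9 lines: iabz xfc kpnnk knz womha xlhf vgeo qqr fxvek
Hunk 5: at line 1 remove [kpnnk] add [mgbrj] -> 9 lines: iabz xfc mgbrj knz womha xlhf vgeo qqr fxvek
Hunk 6: at line 1 remove [xfc] add [puc,ukly,umby] -> 11 lines: iabz puc ukly umby mgbrj knz womha xlhf vgeo qqr fxvek
Hunk 7: at line 1 remove [ukly,umby] add [dqm,xgpj,oeas] -> 12 lines: iabz puc dqm xgpj oeas mgbrj knz womha xlhf vgeo qqr fxvek
Final line 8: womha

Answer: womha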